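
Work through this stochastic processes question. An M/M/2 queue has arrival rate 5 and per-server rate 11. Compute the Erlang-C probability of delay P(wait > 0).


a = lambda/mu = 0.4545
rho = a/c = 0.2273
Erlang-C formula applied:
C(c,a) = 0.0842

0.0842


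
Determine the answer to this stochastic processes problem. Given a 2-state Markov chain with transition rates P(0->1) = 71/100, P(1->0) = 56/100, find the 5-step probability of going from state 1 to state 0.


Computing P^5 by matrix multiplication.
P = [[0.2900, 0.7100], [0.5600, 0.4400]]
After raising P to the power 5:
P^5(1,0) = 0.4416

0.4416


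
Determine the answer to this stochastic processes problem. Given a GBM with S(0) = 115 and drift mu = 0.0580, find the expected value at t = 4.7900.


E[S(t)] = S(0) * exp(mu * t)
= 115 * exp(0.0580 * 4.7900)
= 115 * 1.3202
= 151.8286

151.8286


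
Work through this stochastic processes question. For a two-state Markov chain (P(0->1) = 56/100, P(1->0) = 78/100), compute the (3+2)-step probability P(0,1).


P^5 = P^3 * P^2
Computing via matrix multiplication of the transition matrix.
Entry (0,1) of P^5 = 0.4198

0.4198


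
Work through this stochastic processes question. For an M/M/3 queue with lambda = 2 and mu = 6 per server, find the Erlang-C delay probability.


a = lambda/mu = 0.3333
rho = a/c = 0.1111
Erlang-C formula applied:
C(c,a) = 0.0050

0.0050


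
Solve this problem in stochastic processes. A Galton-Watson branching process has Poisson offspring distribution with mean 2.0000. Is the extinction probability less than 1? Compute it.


Since mu = 2.0000 > 1, extinction prob q < 1.
Solve s = exp(mu*(s-1)) iteratively.
q = 0.2032

0.2032


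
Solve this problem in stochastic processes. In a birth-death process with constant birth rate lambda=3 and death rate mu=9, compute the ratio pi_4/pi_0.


For birth-death process, pi_n/pi_0 = (lambda/mu)^n
= (3/9)^4
= 0.0123

0.0123


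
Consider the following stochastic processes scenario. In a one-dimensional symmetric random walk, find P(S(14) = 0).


P(S(14) = 0) = C(14,7) / 4^7
= 3432 / 16384
= 0.2095

0.2095


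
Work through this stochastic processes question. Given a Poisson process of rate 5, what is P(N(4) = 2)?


P(N(t)=k) = (lambda*t)^k * exp(-lambda*t) / k!
lambda*t = 20
= 20^2 * exp(-20) / 2!
= 400 * 2.0612e-09 / 2
= 4.1223e-07

4.1223e-07


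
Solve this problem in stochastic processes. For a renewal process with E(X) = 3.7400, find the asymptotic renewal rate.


Long-run renewal rate = 1/E(X)
= 1/3.7400
= 0.2674

0.2674


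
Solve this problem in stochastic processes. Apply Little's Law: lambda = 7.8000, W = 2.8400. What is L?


Little's Law: L = lambda * W
= 7.8000 * 2.8400
= 22.1520

22.1520


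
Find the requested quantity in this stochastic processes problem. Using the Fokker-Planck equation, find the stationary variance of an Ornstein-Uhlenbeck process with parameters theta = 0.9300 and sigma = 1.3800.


Stationary variance = sigma^2 / (2*theta)
= 1.3800^2 / (2*0.9300)
= 1.9044 / 1.8600
= 1.0239

1.0239


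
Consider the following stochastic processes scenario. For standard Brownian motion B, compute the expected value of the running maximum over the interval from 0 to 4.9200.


E(max B(s)) = sqrt(2t/pi)
= sqrt(2*4.9200/pi)
= sqrt(3.1322)
= 1.7698

1.7698


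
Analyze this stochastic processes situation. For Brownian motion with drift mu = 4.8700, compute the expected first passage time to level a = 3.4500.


Expected first passage time = a/mu
= 3.4500/4.8700
= 0.7084

0.7084


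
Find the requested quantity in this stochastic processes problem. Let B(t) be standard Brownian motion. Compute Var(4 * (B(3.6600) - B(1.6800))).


Var(alpha*(B(t)-B(s))) = alpha^2 * (t-s)
= 4^2 * (3.6600 - 1.6800)
= 16 * 1.9800
= 31.6800

31.6800


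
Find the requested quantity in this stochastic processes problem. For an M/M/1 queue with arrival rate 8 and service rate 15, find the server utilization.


rho = lambda/mu
= 8/15
= 0.5333

0.5333


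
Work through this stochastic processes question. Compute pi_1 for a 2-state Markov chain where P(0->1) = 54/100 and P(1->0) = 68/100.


Stationary distribution: pi_0 = p10/(p01+p10), pi_1 = p01/(p01+p10)
p01 = 0.5400, p10 = 0.6800
pi_1 = 0.4426

0.4426


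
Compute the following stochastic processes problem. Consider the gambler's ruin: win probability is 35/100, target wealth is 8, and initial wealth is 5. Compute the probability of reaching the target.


Gambler's ruin formula:
r = q/p = 0.6500/0.3500 = 1.8571
P(win) = (1 - r^i)/(1 - r^N)
= (1 - 1.8571^5)/(1 - 1.8571^8)
= 0.1501

0.1501


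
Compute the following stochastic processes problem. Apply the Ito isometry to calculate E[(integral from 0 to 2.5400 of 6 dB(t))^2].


By Ito isometry: E[(int f dB)^2] = int f^2 dt
= 6^2 * 2.5400
= 36 * 2.5400 = 91.4400

91.4400


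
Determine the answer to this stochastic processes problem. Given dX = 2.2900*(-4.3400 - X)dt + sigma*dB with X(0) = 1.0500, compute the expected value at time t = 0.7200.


E[X(t)] = mu + (X(0) - mu)*exp(-theta*t)
= -4.3400 + (1.0500 - -4.3400)*exp(-2.2900*0.7200)
= -4.3400 + 5.3900 * 0.1923
= -3.3036

-3.3036


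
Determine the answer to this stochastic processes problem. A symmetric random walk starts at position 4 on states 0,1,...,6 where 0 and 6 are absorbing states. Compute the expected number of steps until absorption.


For symmetric RW on 0,...,N with absorbing barriers, E(i) = i*(N-i)
E(4) = 4 * 2 = 8

8


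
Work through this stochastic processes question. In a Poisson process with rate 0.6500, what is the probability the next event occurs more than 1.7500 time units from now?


P(X > t) = exp(-lambda * t)
= exp(-0.6500 * 1.7500)
= exp(-1.1375) = 0.3206

0.3206


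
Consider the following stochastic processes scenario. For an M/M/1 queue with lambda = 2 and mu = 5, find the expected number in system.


rho = 2/5 = 0.4000
L = rho/(1-rho)
= 0.4000/0.6000
= 0.6667

0.6667


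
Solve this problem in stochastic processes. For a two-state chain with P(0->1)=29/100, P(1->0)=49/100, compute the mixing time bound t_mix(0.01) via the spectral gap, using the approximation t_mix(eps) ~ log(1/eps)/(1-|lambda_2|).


lambda_2 = |1 - p01 - p10| = |1 - 0.2900 - 0.4900| = 0.2200
t_mix ~ log(1/eps)/(1 - |lambda_2|)
= log(100)/(1 - 0.2200) = 4.6052/0.7800
= 5.9041

5.9041


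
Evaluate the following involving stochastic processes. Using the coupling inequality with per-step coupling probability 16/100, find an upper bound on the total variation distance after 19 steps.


TV distance bound <= (1-delta)^n
= (1 - 0.1600)^19
= 0.8400^19
= 0.0364

0.0364


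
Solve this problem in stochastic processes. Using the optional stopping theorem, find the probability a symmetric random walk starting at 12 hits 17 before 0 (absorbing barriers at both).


By optional stopping theorem: E(M at tau) = M(0) = 12
P(hit 17)*17 + P(hit 0)*0 = 12
P(hit 17) = (12 - 0)/(17 - 0) = 12/17 = 0.7059

0.7059


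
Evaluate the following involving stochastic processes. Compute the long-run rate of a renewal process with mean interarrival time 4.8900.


Long-run renewal rate = 1/E(X)
= 1/4.8900
= 0.2045

0.2045


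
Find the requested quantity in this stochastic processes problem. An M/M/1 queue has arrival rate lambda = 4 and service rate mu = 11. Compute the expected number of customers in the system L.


rho = 4/11 = 0.3636
L = rho/(1-rho)
= 0.3636/0.6364
= 0.5714

0.5714


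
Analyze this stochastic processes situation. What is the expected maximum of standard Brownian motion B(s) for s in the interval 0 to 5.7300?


E(max B(s)) = sqrt(2t/pi)
= sqrt(2*5.7300/pi)
= sqrt(3.6478)
= 1.9099

1.9099


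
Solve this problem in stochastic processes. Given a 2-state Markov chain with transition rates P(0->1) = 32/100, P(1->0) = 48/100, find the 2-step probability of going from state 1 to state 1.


Computing P^2 by matrix multiplication.
P = [[0.6800, 0.3200], [0.4800, 0.5200]]
After raising P to the power 2:
P^2(1,1) = 0.4240

0.4240


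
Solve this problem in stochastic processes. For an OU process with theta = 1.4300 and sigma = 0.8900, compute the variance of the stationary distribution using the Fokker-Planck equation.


Stationary variance = sigma^2 / (2*theta)
= 0.8900^2 / (2*1.4300)
= 0.7921 / 2.8600
= 0.2770

0.2770


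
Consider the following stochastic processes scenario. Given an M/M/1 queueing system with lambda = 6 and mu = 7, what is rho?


rho = lambda/mu
= 6/7
= 0.8571

0.8571


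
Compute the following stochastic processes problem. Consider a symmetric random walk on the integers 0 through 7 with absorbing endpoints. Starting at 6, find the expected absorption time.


For symmetric RW on 0,...,N with absorbing barriers, E(i) = i*(N-i)
E(6) = 6 * 1 = 6

6


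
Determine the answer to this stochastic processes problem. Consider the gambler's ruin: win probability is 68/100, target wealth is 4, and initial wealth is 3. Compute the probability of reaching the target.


Gambler's ruin formula:
r = q/p = 0.3200/0.6800 = 0.4706
P(win) = (1 - r^i)/(1 - r^N)
= (1 - 0.4706^3)/(1 - 0.4706^4)
= 0.9420

0.9420


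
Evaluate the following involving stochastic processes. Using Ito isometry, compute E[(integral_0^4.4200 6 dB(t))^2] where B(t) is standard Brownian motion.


By Ito isometry: E[(int f dB)^2] = int f^2 dt
= 6^2 * 4.4200
= 36 * 4.4200 = 159.1200

159.1200


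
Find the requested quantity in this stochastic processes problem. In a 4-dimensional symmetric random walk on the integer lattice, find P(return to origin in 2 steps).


P(return in 2 steps) = P(reverse first step) = 1/(2d)
= 1/8
= 0.1250

0.1250


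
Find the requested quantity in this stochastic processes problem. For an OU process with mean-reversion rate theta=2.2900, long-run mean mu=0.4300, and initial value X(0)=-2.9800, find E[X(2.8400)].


E[X(t)] = mu + (X(0) - mu)*exp(-theta*t)
= 0.4300 + (-2.9800 - 0.4300)*exp(-2.2900*2.8400)
= 0.4300 + -3.4100 * 0.0015
= 0.4249

0.4249


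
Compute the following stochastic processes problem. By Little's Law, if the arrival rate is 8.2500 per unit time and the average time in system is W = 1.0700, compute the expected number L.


Little's Law: L = lambda * W
= 8.2500 * 1.0700
= 8.8275

8.8275


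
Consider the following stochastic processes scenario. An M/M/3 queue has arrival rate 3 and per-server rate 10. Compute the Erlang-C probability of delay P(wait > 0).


a = lambda/mu = 0.3000
rho = a/c = 0.1000
Erlang-C formula applied:
C(c,a) = 0.0037

0.0037


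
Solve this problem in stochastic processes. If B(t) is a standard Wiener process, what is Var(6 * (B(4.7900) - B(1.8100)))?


Var(alpha*(B(t)-B(s))) = alpha^2 * (t-s)
= 6^2 * (4.7900 - 1.8100)
= 36 * 2.9800
= 107.2800

107.2800


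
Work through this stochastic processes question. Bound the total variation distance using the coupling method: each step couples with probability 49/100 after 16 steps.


TV distance bound <= (1-delta)^n
= (1 - 0.4900)^16
= 0.5100^16
= 2.0947e-05

2.0947e-05


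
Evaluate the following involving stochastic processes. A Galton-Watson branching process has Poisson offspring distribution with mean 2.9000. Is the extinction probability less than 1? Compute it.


Since mu = 2.9000 > 1, extinction prob q < 1.
Solve s = exp(mu*(s-1)) iteratively.
q = 0.0668

0.0668


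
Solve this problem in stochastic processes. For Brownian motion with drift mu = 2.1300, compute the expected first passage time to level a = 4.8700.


Expected first passage time = a/mu
= 4.8700/2.1300
= 2.2864

2.2864


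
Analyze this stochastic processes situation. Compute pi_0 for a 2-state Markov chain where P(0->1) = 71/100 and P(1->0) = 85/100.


Stationary distribution: pi_0 = p10/(p01+p10), pi_1 = p01/(p01+p10)
p01 = 0.7100, p10 = 0.8500
pi_0 = 0.5449

0.5449


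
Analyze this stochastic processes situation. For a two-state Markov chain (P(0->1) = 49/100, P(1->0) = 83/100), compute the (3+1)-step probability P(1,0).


P^4 = P^3 * P^1
Computing via matrix multiplication of the transition matrix.
Entry (1,0) of P^4 = 0.6222

0.6222


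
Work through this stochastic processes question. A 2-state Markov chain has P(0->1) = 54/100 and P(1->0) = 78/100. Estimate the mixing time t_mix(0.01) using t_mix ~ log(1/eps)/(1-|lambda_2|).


lambda_2 = |1 - p01 - p10| = |1 - 0.5400 - 0.7800| = 0.3200
t_mix ~ log(1/eps)/(1 - |lambda_2|)
= log(100)/(1 - 0.3200) = 4.6052/0.6800
= 6.7723

6.7723


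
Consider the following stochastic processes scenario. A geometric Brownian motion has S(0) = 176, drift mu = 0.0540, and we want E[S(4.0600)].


E[S(t)] = S(0) * exp(mu * t)
= 176 * exp(0.0540 * 4.0600)
= 176 * 1.2451
= 219.1429

219.1429


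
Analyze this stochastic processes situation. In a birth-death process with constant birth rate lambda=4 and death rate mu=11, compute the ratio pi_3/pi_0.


For birth-death process, pi_n/pi_0 = (lambda/mu)^n
= (4/11)^3
= 0.0481

0.0481


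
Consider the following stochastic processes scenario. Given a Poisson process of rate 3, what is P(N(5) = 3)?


P(N(t)=k) = (lambda*t)^k * exp(-lambda*t) / k!
lambda*t = 15
= 15^3 * exp(-15) / 3!
= 3375 * 3.0590e-07 / 6
= 1.7207e-04

1.7207e-04


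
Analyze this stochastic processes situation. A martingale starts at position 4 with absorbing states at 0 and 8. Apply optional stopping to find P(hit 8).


By optional stopping theorem: E(M at tau) = M(0) = 4
P(hit 8)*8 + P(hit 0)*0 = 4
P(hit 8) = (4 - 0)/(8 - 0) = 1/2 = 0.5000

0.5000


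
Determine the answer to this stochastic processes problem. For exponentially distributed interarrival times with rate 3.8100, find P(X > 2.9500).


P(X > t) = exp(-lambda * t)
= exp(-3.8100 * 2.9500)
= exp(-11.2395) = 1.3145e-05

1.3145e-05


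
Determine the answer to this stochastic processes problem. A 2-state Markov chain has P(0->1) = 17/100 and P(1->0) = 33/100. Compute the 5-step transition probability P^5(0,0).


Computing P^5 by matrix multiplication.
P = [[0.8300, 0.1700], [0.3300, 0.6700]]
After raising P to the power 5:
P^5(0,0) = 0.6706

0.6706


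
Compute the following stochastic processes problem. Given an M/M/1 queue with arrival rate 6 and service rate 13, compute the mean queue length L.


rho = 6/13 = 0.4615
L = rho/(1-rho)
= 0.4615/0.5385
= 0.8571

0.8571


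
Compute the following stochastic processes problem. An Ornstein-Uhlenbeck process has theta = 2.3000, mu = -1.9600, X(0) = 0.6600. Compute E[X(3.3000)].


E[X(t)] = mu + (X(0) - mu)*exp(-theta*t)
= -1.9600 + (0.6600 - -1.9600)*exp(-2.3000*3.3000)
= -1.9600 + 2.6200 * 5.0548e-04
= -1.9587

-1.9587


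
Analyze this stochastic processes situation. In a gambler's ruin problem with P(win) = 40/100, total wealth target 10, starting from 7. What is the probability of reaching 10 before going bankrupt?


Gambler's ruin formula:
r = q/p = 0.6000/0.4000 = 1.5000
P(win) = (1 - r^i)/(1 - r^N)
= (1 - 1.5000^7)/(1 - 1.5000^10)
= 0.2839

0.2839


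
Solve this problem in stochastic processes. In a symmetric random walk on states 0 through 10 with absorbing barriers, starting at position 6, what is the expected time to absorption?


For symmetric RW on 0,...,N with absorbing barriers, E(i) = i*(N-i)
E(6) = 6 * 4 = 24

24


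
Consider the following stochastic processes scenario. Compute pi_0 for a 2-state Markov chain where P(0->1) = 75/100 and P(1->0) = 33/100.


Stationary distribution: pi_0 = p10/(p01+p10), pi_1 = p01/(p01+p10)
p01 = 0.7500, p10 = 0.3300
pi_0 = 0.3056

0.3056


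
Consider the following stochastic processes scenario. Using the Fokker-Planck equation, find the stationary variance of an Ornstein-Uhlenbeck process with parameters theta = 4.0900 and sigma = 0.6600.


Stationary variance = sigma^2 / (2*theta)
= 0.6600^2 / (2*4.0900)
= 0.4356 / 8.1800
= 0.0533

0.0533


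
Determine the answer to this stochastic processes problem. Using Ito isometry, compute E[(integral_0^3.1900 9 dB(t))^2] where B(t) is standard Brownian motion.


By Ito isometry: E[(int f dB)^2] = int f^2 dt
= 9^2 * 3.1900
= 81 * 3.1900 = 258.3900

258.3900


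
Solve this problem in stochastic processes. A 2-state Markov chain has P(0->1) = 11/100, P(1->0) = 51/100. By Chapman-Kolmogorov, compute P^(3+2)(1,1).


P^5 = P^3 * P^2
Computing via matrix multiplication of the transition matrix.
Entry (1,1) of P^5 = 0.1839

0.1839


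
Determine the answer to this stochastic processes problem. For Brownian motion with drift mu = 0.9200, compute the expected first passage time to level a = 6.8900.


Expected first passage time = a/mu
= 6.8900/0.9200
= 7.4891

7.4891


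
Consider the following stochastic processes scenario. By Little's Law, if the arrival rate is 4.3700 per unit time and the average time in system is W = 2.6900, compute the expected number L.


Little's Law: L = lambda * W
= 4.3700 * 2.6900
= 11.7553

11.7553


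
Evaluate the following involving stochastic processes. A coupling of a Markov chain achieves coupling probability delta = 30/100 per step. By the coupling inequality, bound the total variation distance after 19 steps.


TV distance bound <= (1-delta)^n
= (1 - 0.3000)^19
= 0.7000^19
= 0.0011

0.0011


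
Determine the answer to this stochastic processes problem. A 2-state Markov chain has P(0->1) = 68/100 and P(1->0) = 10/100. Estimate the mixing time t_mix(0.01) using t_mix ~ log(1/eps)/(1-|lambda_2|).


lambda_2 = |1 - p01 - p10| = |1 - 0.6800 - 0.1000| = 0.2200
t_mix ~ log(1/eps)/(1 - |lambda_2|)
= log(100)/(1 - 0.2200) = 4.6052/0.7800
= 5.9041

5.9041


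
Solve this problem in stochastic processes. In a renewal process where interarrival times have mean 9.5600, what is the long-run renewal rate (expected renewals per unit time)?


Long-run renewal rate = 1/E(X)
= 1/9.5600
= 0.1046

0.1046


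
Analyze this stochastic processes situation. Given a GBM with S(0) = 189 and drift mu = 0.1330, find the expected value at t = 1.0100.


E[S(t)] = S(0) * exp(mu * t)
= 189 * exp(0.1330 * 1.0100)
= 189 * 1.1438
= 216.1726

216.1726


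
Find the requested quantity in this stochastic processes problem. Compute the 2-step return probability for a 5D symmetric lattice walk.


P(return in 2 steps) = P(reverse first step) = 1/(2d)
= 1/10
= 0.1000

0.1000


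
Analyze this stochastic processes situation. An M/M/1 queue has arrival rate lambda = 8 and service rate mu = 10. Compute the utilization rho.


rho = lambda/mu
= 8/10
= 0.8000

0.8000


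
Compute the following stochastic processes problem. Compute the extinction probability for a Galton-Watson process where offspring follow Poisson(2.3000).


Since mu = 2.3000 > 1, extinction prob q < 1.
Solve s = exp(mu*(s-1)) iteratively.
q = 0.1376

0.1376


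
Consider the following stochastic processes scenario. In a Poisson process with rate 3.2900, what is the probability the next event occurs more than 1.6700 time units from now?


P(X > t) = exp(-lambda * t)
= exp(-3.2900 * 1.6700)
= exp(-5.4943) = 0.0041

0.0041


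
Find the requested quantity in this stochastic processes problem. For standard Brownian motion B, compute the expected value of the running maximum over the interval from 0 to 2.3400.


E(max B(s)) = sqrt(2t/pi)
= sqrt(2*2.3400/pi)
= sqrt(1.4897)
= 1.2205

1.2205


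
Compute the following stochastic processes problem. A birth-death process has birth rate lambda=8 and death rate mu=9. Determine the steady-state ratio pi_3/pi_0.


For birth-death process, pi_n/pi_0 = (lambda/mu)^n
= (8/9)^3
= 0.7023

0.7023


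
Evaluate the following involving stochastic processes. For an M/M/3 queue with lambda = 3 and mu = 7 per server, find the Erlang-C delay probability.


a = lambda/mu = 0.4286
rho = a/c = 0.1429
Erlang-C formula applied:
C(c,a) = 0.0100

0.0100


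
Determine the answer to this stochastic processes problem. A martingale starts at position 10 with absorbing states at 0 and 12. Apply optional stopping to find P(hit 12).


By optional stopping theorem: E(M at tau) = M(0) = 10
P(hit 12)*12 + P(hit 0)*0 = 10
P(hit 12) = (10 - 0)/(12 - 0) = 5/6 = 0.8333

0.8333


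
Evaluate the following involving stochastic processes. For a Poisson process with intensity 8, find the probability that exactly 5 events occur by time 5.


P(N(t)=k) = (lambda*t)^k * exp(-lambda*t) / k!
lambda*t = 40
= 40^5 * exp(-40) / 5!
= 102400000 * 4.2484e-18 / 120
= 3.6253e-12

3.6253e-12


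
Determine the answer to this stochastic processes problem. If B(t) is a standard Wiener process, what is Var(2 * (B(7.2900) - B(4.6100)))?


Var(alpha*(B(t)-B(s))) = alpha^2 * (t-s)
= 2^2 * (7.2900 - 4.6100)
= 4 * 2.6800
= 10.7200

10.7200


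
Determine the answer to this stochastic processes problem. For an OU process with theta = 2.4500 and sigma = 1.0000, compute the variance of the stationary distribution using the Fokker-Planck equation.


Stationary variance = sigma^2 / (2*theta)
= 1.0000^2 / (2*2.4500)
= 1.0000 / 4.9000
= 0.2041

0.2041


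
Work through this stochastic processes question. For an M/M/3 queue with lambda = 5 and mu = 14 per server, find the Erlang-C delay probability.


a = lambda/mu = 0.3571
rho = a/c = 0.1190
Erlang-C formula applied:
C(c,a) = 0.0060

0.0060


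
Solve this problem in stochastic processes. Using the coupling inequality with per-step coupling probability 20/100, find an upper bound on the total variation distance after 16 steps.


TV distance bound <= (1-delta)^n
= (1 - 0.2000)^16
= 0.8000^16
= 0.0281

0.0281


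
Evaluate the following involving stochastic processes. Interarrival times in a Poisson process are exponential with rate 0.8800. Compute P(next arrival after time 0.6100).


P(X > t) = exp(-lambda * t)
= exp(-0.8800 * 0.6100)
= exp(-0.5368) = 0.5846

0.5846


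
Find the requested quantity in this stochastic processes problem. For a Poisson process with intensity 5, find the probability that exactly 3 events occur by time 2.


P(N(t)=k) = (lambda*t)^k * exp(-lambda*t) / k!
lambda*t = 10
= 10^3 * exp(-10) / 3!
= 1000 * 4.5400e-05 / 6
= 0.0076

0.0076


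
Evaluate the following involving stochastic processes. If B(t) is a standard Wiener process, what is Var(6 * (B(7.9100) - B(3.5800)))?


Var(alpha*(B(t)-B(s))) = alpha^2 * (t-s)
= 6^2 * (7.9100 - 3.5800)
= 36 * 4.3300
= 155.8800

155.8800


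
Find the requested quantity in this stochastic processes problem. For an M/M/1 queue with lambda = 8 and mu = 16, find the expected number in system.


rho = 8/16 = 0.5000
L = rho/(1-rho)
= 0.5000/0.5000
= 1.0000

1.0000


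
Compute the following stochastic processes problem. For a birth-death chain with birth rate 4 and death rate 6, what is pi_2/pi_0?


For birth-death process, pi_n/pi_0 = (lambda/mu)^n
= (4/6)^2
= 0.4444

0.4444


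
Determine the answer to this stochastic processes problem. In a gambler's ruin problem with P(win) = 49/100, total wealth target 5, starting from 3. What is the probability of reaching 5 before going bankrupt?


Gambler's ruin formula:
r = q/p = 0.5100/0.4900 = 1.0408
P(win) = (1 - r^i)/(1 - r^N)
= (1 - 1.0408^3)/(1 - 1.0408^5)
= 0.5759

0.5759


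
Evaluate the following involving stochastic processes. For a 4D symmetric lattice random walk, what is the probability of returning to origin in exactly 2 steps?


P(return in 2 steps) = P(reverse first step) = 1/(2d)
= 1/8
= 0.1250

0.1250


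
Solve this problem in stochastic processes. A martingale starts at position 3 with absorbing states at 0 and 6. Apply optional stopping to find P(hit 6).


By optional stopping theorem: E(M at tau) = M(0) = 3
P(hit 6)*6 + P(hit 0)*0 = 3
P(hit 6) = (3 - 0)/(6 - 0) = 1/2 = 0.5000

0.5000


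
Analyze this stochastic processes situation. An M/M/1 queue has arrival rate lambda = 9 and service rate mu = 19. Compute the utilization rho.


rho = lambda/mu
= 9/19
= 0.4737

0.4737


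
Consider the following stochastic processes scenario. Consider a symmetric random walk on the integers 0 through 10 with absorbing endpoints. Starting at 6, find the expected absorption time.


For symmetric RW on 0,...,N with absorbing barriers, E(i) = i*(N-i)
E(6) = 6 * 4 = 24

24


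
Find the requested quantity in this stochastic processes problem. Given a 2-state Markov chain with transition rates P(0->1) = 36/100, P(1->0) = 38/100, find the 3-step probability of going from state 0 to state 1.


Computing P^3 by matrix multiplication.
P = [[0.6400, 0.3600], [0.3800, 0.6200]]
After raising P to the power 3:
P^3(0,1) = 0.4779

0.4779


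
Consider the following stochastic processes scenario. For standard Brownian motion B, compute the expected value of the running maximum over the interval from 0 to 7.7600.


E(max B(s)) = sqrt(2t/pi)
= sqrt(2*7.7600/pi)
= sqrt(4.9402)
= 2.2226

2.2226


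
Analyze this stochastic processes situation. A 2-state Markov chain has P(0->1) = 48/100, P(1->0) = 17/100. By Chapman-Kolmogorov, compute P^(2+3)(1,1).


P^5 = P^2 * P^3
Computing via matrix multiplication of the transition matrix.
Entry (1,1) of P^5 = 0.7398

0.7398


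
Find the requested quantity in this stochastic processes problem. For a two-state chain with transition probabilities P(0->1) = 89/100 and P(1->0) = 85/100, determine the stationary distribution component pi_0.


Stationary distribution: pi_0 = p10/(p01+p10), pi_1 = p01/(p01+p10)
p01 = 0.8900, p10 = 0.8500
pi_0 = 0.4885

0.4885


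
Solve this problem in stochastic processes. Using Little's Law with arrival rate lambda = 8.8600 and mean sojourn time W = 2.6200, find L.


Little's Law: L = lambda * W
= 8.8600 * 2.6200
= 23.2132

23.2132


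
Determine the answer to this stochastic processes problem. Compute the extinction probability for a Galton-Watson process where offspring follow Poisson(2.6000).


Since mu = 2.6000 > 1, extinction prob q < 1.
Solve s = exp(mu*(s-1)) iteratively.
q = 0.0951

0.0951


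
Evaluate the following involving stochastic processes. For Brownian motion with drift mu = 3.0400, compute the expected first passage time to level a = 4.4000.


Expected first passage time = a/mu
= 4.4000/3.0400
= 1.4474

1.4474


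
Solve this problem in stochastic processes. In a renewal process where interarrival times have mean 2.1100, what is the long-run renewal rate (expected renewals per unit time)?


Long-run renewal rate = 1/E(X)
= 1/2.1100
= 0.4739

0.4739


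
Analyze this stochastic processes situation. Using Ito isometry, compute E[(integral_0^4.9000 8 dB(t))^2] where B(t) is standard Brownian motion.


By Ito isometry: E[(int f dB)^2] = int f^2 dt
= 8^2 * 4.9000
= 64 * 4.9000 = 313.6000

313.6000


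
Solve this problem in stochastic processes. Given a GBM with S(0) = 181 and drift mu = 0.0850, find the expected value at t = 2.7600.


E[S(t)] = S(0) * exp(mu * t)
= 181 * exp(0.0850 * 2.7600)
= 181 * 1.2644
= 228.8569

228.8569


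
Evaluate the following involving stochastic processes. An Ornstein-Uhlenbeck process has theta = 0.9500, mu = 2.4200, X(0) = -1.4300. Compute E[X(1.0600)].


E[X(t)] = mu + (X(0) - mu)*exp(-theta*t)
= 2.4200 + (-1.4300 - 2.4200)*exp(-0.9500*1.0600)
= 2.4200 + -3.8500 * 0.3653
= 1.0135

1.0135


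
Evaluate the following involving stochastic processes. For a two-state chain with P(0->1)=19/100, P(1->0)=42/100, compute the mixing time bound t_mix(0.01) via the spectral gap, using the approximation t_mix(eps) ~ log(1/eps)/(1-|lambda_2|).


lambda_2 = |1 - p01 - p10| = |1 - 0.1900 - 0.4200| = 0.3900
t_mix ~ log(1/eps)/(1 - |lambda_2|)
= log(100)/(1 - 0.3900) = 4.6052/0.6100
= 7.5495

7.5495


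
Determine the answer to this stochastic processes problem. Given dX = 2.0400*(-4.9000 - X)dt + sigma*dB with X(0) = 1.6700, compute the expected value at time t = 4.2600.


E[X(t)] = mu + (X(0) - mu)*exp(-theta*t)
= -4.9000 + (1.6700 - -4.9000)*exp(-2.0400*4.2600)
= -4.9000 + 6.5700 * 1.6819e-04
= -4.8989

-4.8989


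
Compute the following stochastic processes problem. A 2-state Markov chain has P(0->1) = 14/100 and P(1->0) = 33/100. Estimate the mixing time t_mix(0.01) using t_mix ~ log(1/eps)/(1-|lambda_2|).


lambda_2 = |1 - p01 - p10| = |1 - 0.1400 - 0.3300| = 0.5300
t_mix ~ log(1/eps)/(1 - |lambda_2|)
= log(100)/(1 - 0.5300) = 4.6052/0.4700
= 9.7982

9.7982


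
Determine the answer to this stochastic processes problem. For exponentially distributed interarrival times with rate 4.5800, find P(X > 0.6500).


P(X > t) = exp(-lambda * t)
= exp(-4.5800 * 0.6500)
= exp(-2.9770) = 0.0509

0.0509


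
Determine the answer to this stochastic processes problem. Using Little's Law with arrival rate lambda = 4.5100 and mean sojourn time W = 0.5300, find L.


Little's Law: L = lambda * W
= 4.5100 * 0.5300
= 2.3903

2.3903


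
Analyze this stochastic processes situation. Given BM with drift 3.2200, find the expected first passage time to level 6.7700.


Expected first passage time = a/mu
= 6.7700/3.2200
= 2.1025

2.1025


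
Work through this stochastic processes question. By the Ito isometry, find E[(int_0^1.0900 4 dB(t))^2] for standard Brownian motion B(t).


By Ito isometry: E[(int f dB)^2] = int f^2 dt
= 4^2 * 1.0900
= 16 * 1.0900 = 17.4400

17.4400


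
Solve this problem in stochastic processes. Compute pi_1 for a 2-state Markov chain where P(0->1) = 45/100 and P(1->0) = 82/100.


Stationary distribution: pi_0 = p10/(p01+p10), pi_1 = p01/(p01+p10)
p01 = 0.4500, p10 = 0.8200
pi_1 = 0.3543

0.3543


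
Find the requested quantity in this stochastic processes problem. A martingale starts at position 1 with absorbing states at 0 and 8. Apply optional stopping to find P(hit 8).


By optional stopping theorem: E(M at tau) = M(0) = 1
P(hit 8)*8 + P(hit 0)*0 = 1
P(hit 8) = (1 - 0)/(8 - 0) = 1/8 = 0.1250

0.1250


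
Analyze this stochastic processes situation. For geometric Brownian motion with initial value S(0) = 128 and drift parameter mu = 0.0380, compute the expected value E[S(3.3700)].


E[S(t)] = S(0) * exp(mu * t)
= 128 * exp(0.0380 * 3.3700)
= 128 * 1.1366
= 145.4875

145.4875


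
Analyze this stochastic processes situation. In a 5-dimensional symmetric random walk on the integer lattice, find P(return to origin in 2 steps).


P(return in 2 steps) = P(reverse first step) = 1/(2d)
= 1/10
= 0.1000

0.1000


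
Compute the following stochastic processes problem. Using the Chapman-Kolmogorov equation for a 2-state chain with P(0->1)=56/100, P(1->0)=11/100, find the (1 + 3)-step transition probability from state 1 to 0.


P^4 = P^1 * P^3
Computing via matrix multiplication of the transition matrix.
Entry (1,0) of P^4 = 0.1622

0.1622


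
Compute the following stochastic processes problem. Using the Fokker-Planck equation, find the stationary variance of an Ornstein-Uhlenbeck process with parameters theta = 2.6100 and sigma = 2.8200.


Stationary variance = sigma^2 / (2*theta)
= 2.8200^2 / (2*2.6100)
= 7.9524 / 5.2200
= 1.5234

1.5234


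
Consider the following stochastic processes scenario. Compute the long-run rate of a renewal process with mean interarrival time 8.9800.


Long-run renewal rate = 1/E(X)
= 1/8.9800
= 0.1114

0.1114


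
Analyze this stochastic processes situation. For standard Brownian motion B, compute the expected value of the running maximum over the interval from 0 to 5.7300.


E(max B(s)) = sqrt(2t/pi)
= sqrt(2*5.7300/pi)
= sqrt(3.6478)
= 1.9099

1.9099


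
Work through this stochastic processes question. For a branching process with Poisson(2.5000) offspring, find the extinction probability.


Since mu = 2.5000 > 1, extinction prob q < 1.
Solve s = exp(mu*(s-1)) iteratively.
q = 0.1074

0.1074


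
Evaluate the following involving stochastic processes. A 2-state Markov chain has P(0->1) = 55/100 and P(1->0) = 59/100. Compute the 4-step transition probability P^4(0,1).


Computing P^4 by matrix multiplication.
P = [[0.4500, 0.5500], [0.5900, 0.4100]]
After raising P to the power 4:
P^4(0,1) = 0.4823

0.4823


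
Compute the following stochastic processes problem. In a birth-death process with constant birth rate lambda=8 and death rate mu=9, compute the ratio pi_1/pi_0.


For birth-death process, pi_n/pi_0 = (lambda/mu)^n
= (8/9)^1
= 0.8889

0.8889


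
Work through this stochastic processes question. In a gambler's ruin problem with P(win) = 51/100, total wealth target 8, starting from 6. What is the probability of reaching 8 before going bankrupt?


Gambler's ruin formula:
r = q/p = 0.4900/0.5100 = 0.9608
P(win) = (1 - r^i)/(1 - r^N)
= (1 - 0.9608^6)/(1 - 0.9608^8)
= 0.7792

0.7792


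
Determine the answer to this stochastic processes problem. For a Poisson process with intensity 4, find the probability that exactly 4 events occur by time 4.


P(N(t)=k) = (lambda*t)^k * exp(-lambda*t) / k!
lambda*t = 16
= 16^4 * exp(-16) / 4!
= 65536 * 1.1254e-07 / 24
= 3.0730e-04

3.0730e-04


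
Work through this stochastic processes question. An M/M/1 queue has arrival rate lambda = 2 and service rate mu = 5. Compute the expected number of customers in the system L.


rho = 2/5 = 0.4000
L = rho/(1-rho)
= 0.4000/0.6000
= 0.6667

0.6667


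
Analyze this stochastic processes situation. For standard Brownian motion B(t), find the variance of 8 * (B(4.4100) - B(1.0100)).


Var(alpha*(B(t)-B(s))) = alpha^2 * (t-s)
= 8^2 * (4.4100 - 1.0100)
= 64 * 3.4000
= 217.6000

217.6000


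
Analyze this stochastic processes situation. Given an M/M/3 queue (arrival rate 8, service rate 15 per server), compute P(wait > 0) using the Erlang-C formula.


a = lambda/mu = 0.5333
rho = a/c = 0.1778
Erlang-C formula applied:
C(c,a) = 0.0180

0.0180


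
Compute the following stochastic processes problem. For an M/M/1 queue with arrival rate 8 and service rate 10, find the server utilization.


rho = lambda/mu
= 8/10
= 0.8000

0.8000


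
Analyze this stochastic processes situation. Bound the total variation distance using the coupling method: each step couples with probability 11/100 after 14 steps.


TV distance bound <= (1-delta)^n
= (1 - 0.1100)^14
= 0.8900^14
= 0.1956

0.1956


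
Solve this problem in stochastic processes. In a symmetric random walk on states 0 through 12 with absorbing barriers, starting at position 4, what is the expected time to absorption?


For symmetric RW on 0,...,N with absorbing barriers, E(i) = i*(N-i)
E(4) = 4 * 8 = 32

32


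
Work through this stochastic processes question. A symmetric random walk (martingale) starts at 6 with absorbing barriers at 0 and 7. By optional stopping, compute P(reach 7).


By optional stopping theorem: E(M at tau) = M(0) = 6
P(hit 7)*7 + P(hit 0)*0 = 6
P(hit 7) = (6 - 0)/(7 - 0) = 6/7 = 0.8571

0.8571


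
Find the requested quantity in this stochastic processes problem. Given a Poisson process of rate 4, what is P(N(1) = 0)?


P(N(t)=k) = (lambda*t)^k * exp(-lambda*t) / k!
lambda*t = 4
= 4^0 * exp(-4) / 0!
= 1 * 0.0183 / 1
= 0.0183

0.0183


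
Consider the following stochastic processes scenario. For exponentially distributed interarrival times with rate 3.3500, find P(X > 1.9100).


P(X > t) = exp(-lambda * t)
= exp(-3.3500 * 1.9100)
= exp(-6.3985) = 0.0017

0.0017


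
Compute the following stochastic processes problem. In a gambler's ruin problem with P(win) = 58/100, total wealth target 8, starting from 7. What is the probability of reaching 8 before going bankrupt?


Gambler's ruin formula:
r = q/p = 0.4200/0.5800 = 0.7241
P(win) = (1 - r^i)/(1 - r^N)
= (1 - 0.7241^7)/(1 - 0.7241^8)
= 0.9688

0.9688


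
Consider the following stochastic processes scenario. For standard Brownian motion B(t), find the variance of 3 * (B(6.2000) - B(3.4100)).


Var(alpha*(B(t)-B(s))) = alpha^2 * (t-s)
= 3^2 * (6.2000 - 3.4100)
= 9 * 2.7900
= 25.1100

25.1100


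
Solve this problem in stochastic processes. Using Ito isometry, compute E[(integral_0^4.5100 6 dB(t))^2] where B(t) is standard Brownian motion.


By Ito isometry: E[(int f dB)^2] = int f^2 dt
= 6^2 * 4.5100
= 36 * 4.5100 = 162.3600

162.3600


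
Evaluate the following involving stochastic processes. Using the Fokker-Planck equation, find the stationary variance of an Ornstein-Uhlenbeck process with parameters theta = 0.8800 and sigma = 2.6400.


Stationary variance = sigma^2 / (2*theta)
= 2.6400^2 / (2*0.8800)
= 6.9696 / 1.7600
= 3.9600

3.9600


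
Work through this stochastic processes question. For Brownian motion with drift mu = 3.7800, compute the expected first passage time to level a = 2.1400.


Expected first passage time = a/mu
= 2.1400/3.7800
= 0.5661

0.5661


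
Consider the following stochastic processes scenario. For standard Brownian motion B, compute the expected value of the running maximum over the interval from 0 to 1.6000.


E(max B(s)) = sqrt(2t/pi)
= sqrt(2*1.6000/pi)
= sqrt(1.0186)
= 1.0093

1.0093


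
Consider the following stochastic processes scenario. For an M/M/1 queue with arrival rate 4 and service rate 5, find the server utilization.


rho = lambda/mu
= 4/5
= 0.8000

0.8000


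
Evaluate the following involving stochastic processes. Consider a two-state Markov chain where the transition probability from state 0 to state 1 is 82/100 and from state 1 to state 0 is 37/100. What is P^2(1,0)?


Computing P^2 by matrix multiplication.
P = [[0.1800, 0.8200], [0.3700, 0.6300]]
After raising P to the power 2:
P^2(1,0) = 0.2997

0.2997


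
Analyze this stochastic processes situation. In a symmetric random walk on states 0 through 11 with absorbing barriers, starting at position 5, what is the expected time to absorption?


For symmetric RW on 0,...,N with absorbing barriers, E(i) = i*(N-i)
E(5) = 5 * 6 = 30

30


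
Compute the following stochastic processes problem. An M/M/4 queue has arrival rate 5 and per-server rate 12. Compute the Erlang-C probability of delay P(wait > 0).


a = lambda/mu = 0.4167
rho = a/c = 0.1042
Erlang-C formula applied:
C(c,a) = 9.2417e-04

9.2417e-04


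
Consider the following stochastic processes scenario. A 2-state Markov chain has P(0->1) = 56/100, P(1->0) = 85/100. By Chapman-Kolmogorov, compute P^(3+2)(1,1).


P^5 = P^3 * P^2
Computing via matrix multiplication of the transition matrix.
Entry (1,1) of P^5 = 0.3902

0.3902


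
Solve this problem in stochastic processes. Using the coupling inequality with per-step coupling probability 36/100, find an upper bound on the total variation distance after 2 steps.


TV distance bound <= (1-delta)^n
= (1 - 0.3600)^2
= 0.6400^2
= 0.4096

0.4096


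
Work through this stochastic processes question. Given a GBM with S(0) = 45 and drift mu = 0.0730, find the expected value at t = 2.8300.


E[S(t)] = S(0) * exp(mu * t)
= 45 * exp(0.0730 * 2.8300)
= 45 * 1.2295
= 55.3265

55.3265


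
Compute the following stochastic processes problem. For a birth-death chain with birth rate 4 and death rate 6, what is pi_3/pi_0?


For birth-death process, pi_n/pi_0 = (lambda/mu)^n
= (4/6)^3
= 0.2963

0.2963


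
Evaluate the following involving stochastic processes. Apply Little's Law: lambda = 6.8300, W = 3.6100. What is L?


Little's Law: L = lambda * W
= 6.8300 * 3.6100
= 24.6563

24.6563


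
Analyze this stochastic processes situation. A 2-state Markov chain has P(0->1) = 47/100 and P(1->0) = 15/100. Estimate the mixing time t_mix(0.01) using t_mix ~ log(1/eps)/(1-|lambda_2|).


lambda_2 = |1 - p01 - p10| = |1 - 0.4700 - 0.1500| = 0.3800
t_mix ~ log(1/eps)/(1 - |lambda_2|)
= log(100)/(1 - 0.3800) = 4.6052/0.6200
= 7.4277

7.4277


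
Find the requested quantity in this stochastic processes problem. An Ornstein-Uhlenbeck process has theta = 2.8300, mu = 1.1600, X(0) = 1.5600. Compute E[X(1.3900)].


E[X(t)] = mu + (X(0) - mu)*exp(-theta*t)
= 1.1600 + (1.5600 - 1.1600)*exp(-2.8300*1.3900)
= 1.1600 + 0.4000 * 0.0196
= 1.1678

1.1678
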